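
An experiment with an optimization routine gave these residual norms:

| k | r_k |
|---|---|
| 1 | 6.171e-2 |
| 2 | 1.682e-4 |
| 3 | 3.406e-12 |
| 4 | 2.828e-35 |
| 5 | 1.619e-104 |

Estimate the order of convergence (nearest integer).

3

Consecutive ratios: r_5/r_4 = 1.619e-104/2.828e-35 = 5.72489e-70, r_4/r_3 = 2.828e-35/3.406e-12 = 8.30299e-24.
p ≈ ln(5.72489e-70)/ln(8.30299e-24) = -159.4361/-53.1454 ≈ 3.00.
So the convergence is cubic (order 3).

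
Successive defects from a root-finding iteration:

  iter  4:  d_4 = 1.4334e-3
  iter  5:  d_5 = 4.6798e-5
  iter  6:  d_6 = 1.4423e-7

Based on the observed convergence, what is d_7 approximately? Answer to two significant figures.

First estimate the order: p ≈ ln(d_6/d_5) / ln(d_5/d_4) = ln(1.4423e-7/4.6798e-5)/ln(4.6798e-5/1.4334e-3) = ln(0.00308197)/ln(0.0326482) ≈ 1.6897.
Then d_7 ≈ d_6·(d_6/d_5)^p = 1.4423e-7·(0.00308197)^1.6897 = 1.4423e-7·5.71312e-05 ≈ 8.24e-12.

8.2e-12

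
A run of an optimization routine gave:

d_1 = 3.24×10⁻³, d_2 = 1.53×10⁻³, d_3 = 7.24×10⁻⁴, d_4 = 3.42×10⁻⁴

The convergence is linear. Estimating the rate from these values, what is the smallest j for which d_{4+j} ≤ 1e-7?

Rate ρ ≈ d_4/d_3 = 3.42×10⁻⁴/7.24×10⁻⁴ = 0.4724.
After j more steps, d_{4+j} ≈ 3.42×10⁻⁴·ρ^j; need ρ^j ≤ 1e-7/3.42×10⁻⁴ = 0.000292398.
j ≥ ln(0.000292398)/ln(0.4724) = -8.1374/-0.74993 = 10.851.
So 11 more iterations are needed.

11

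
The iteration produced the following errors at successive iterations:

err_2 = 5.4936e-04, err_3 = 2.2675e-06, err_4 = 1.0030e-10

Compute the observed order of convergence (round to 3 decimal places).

p ≈ ln(err_4/err_3) / ln(err_3/err_2)
  = ln(1.0030e-10/2.2675e-06) / ln(2.2675e-06/5.4936e-04)
  = ln(4.42337e-05) / ln(0.00412753)
  = -10.026024 / -5.490076 ≈ 1.826209

1.826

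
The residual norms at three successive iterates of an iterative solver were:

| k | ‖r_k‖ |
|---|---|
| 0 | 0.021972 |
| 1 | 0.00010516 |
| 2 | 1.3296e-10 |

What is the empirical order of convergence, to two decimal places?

p ≈ ln(‖r_2‖/‖r_1‖) / ln(‖r_1‖/‖r_0‖)
  = ln(1.3296e-10/0.00010516) / ln(0.00010516/0.021972)
  = ln(1.26436e-06) / ln(0.00478609)
  = -13.58094 / -5.34204 ≈ 2.54228

2.54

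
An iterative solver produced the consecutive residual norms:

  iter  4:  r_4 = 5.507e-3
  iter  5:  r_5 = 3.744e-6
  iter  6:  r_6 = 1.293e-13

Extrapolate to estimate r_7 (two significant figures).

First estimate the order: p ≈ ln(r_6/r_5) / ln(r_5/r_4) = ln(1.293e-13/3.744e-6)/ln(3.744e-6/5.507e-3) = ln(3.45353e-08)/ln(0.000679862) ≈ 2.3557.
Then r_7 ≈ r_6·(r_6/r_5)^p = 1.293e-13·(3.45353e-08)^2.3557 = 1.293e-13·2.64476e-18 ≈ 3.42e-31.

3.4e-31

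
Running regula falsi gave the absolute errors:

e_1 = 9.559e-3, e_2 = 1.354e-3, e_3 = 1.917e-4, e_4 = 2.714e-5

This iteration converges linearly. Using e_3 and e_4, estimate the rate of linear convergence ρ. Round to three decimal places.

ρ ≈ e_4/e_3 = 2.714e-5/1.917e-4 = 0.14158

0.142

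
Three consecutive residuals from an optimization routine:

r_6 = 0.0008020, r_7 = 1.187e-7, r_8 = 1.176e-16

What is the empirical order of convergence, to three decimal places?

p ≈ ln(r_8/r_7) / ln(r_7/r_6)
  = ln(1.176e-16/1.187e-7) / ln(1.187e-7/0.0008020)
  = ln(9.90733e-10) / ln(0.000148005)
  = -20.732576 / -8.818265 ≈ 2.351095

2.351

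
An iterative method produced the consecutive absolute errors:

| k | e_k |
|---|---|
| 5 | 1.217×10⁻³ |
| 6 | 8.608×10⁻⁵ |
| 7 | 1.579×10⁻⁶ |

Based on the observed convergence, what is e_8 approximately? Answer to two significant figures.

First estimate the order: p ≈ ln(e_7/e_6) / ln(e_6/e_5) = ln(1.579×10⁻⁶/8.608×10⁻⁵)/ln(8.608×10⁻⁵/1.217×10⁻³) = ln(0.0183434)/ln(0.0707313) ≈ 1.5095.
Then e_8 ≈ e_7·(e_7/e_6)^p = 1.579×10⁻⁶·(0.0183434)^1.5095 = 1.579×10⁻⁶·0.00239179 ≈ 3.777e-09.

3.8e-9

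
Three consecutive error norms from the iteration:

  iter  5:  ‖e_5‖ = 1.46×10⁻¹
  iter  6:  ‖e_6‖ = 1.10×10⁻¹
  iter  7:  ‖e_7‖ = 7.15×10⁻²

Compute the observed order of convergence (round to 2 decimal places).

1.52

p ≈ ln(‖e_7‖/‖e_6‖) / ln(‖e_6‖/‖e_5‖)
  = ln(7.15×10⁻²/1.10×10⁻¹) / ln(1.10×10⁻¹/1.46×10⁻¹)
  = ln(0.65) / ln(0.753425)
  = -0.43078 / -0.28313 ≈ 1.52149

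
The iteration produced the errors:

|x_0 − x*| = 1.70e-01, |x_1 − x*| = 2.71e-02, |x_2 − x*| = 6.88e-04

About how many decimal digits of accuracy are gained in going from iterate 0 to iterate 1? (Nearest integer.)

1

Digits gained ≈ log₁₀(|x_0 − x*|/|x_1 − x*|) = log₁₀(1.70e-01/2.71e-02) = log₁₀(6.27306) ≈ 0.797.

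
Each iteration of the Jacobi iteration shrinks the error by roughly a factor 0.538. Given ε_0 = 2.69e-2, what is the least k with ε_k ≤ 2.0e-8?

23

After k steps, ε_k ≈ 2.69e-2·0.538^k.
Need 0.538^k ≤ 2.0e-8/2.69e-2 = 7.43494e-07.
k ≥ ln(7.43494e-07)/ln(0.538) = -14.1119/-0.61990 = 22.765.
Smallest integer k = 23.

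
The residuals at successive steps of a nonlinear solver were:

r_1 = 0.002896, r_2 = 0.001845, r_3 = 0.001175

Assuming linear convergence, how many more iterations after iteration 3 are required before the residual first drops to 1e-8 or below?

26

Rate ρ ≈ r_3/r_2 = 0.001175/0.001845 = 0.6369.
After j more steps, r_{3+j} ≈ 0.001175·ρ^j; need ρ^j ≤ 1e-8/0.001175 = 8.51064e-06.
j ≥ ln(8.51064e-06)/ln(0.6369) = -11.6742/-0.45114 = 25.877.
So 26 more iterations are needed.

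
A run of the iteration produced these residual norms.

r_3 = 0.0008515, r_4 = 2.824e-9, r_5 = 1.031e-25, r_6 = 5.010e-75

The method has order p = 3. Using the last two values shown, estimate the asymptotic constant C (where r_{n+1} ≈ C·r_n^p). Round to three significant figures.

4.57

C ≈ r_6 / r_5^3
  = 5.010e-75 / (1.031e-25)^3
  = 5.010e-75 / 1.09591e-75 ≈ 4.5715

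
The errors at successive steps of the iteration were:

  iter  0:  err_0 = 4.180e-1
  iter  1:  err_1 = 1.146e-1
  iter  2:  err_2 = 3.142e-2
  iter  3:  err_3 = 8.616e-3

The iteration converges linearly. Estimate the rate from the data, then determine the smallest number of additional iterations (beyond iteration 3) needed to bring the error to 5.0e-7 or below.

8

Rate ρ ≈ err_3/err_2 = 8.616e-3/3.142e-2 = 0.2742.
After j more steps, err_{3+j} ≈ 8.616e-3·ρ^j; need ρ^j ≤ 5.0e-7/8.616e-3 = 5.80316e-05.
j ≥ ln(5.80316e-05)/ln(0.2742) = -9.7545/-1.29390 = 7.539.
So 8 more iterations are needed.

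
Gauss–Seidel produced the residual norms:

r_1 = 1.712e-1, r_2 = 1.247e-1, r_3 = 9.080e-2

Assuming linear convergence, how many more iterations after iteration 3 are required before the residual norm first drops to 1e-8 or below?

Rate ρ ≈ r_3/r_2 = 9.080e-2/1.247e-1 = 0.7281.
After j more steps, r_{3+j} ≈ 9.080e-2·ρ^j; need ρ^j ≤ 1e-8/9.080e-2 = 1.10132e-07.
j ≥ ln(1.10132e-07)/ln(0.7281) = -16.0216/-0.31732 = 50.490.
So 51 more iterations are needed.

51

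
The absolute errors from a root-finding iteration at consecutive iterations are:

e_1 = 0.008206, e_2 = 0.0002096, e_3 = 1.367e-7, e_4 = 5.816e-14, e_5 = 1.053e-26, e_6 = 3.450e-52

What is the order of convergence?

2

Consecutive ratios: e_6/e_5 = 3.450e-52/1.053e-26 = 3.27635e-26, e_5/e_4 = 1.053e-26/5.816e-14 = 1.81052e-13.
p ≈ ln(3.27635e-26)/ln(1.81052e-13) = -58.6805/-29.3400 ≈ 2.00.
So the convergence is quadratic (order 2).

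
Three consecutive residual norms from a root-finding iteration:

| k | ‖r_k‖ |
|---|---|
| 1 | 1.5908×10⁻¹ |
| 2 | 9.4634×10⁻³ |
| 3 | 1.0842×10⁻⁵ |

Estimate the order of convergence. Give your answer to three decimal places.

2.400

p ≈ ln(‖r_3‖/‖r_2‖) / ln(‖r_2‖/‖r_1‖)
  = ln(1.0842×10⁻⁵/9.4634×10⁻³) / ln(9.4634×10⁻³/1.5908×10⁻¹)
  = ln(0.00114568) / ln(0.0594883)
  = -6.771757 / -2.821976 ≈ 2.399651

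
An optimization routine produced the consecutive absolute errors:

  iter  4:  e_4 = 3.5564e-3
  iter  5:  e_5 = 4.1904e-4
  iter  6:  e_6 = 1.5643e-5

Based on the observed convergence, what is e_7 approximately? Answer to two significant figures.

First estimate the order: p ≈ ln(e_6/e_5) / ln(e_5/e_4) = ln(1.5643e-5/4.1904e-4)/ln(4.1904e-4/3.5564e-3) = ln(0.0373306)/ln(0.117827) ≈ 1.5375.
Then e_7 ≈ e_6·(e_6/e_5)^p = 1.5643e-5·(0.0373306)^1.5375 = 1.5643e-5·0.00637602 ≈ 9.974e-08.

1.0e-7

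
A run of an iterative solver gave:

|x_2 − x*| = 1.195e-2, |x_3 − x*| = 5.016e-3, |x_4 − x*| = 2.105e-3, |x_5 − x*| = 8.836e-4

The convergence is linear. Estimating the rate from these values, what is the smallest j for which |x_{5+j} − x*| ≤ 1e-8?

Rate ρ ≈ |x_5 − x*|/|x_4 − x*| = 8.836e-4/2.105e-3 = 0.4198.
After j more steps, |x_{5+j} − x*| ≈ 8.836e-4·ρ^j; need ρ^j ≤ 1e-8/8.836e-4 = 1.13173e-05.
j ≥ ln(1.13173e-05)/ln(0.4198) = -11.3892/-0.86798 = 13.122.
So 14 more iterations are needed.

14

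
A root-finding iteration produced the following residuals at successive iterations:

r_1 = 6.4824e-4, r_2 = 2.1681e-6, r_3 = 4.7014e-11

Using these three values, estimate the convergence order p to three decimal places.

1.884

p ≈ ln(r_3/r_2) / ln(r_2/r_1)
  = ln(4.7014e-11/2.1681e-6) / ln(2.1681e-6/6.4824e-4)
  = ln(2.16844e-05) / ln(0.00334459)
  = -10.738917 / -5.700411 ≈ 1.883885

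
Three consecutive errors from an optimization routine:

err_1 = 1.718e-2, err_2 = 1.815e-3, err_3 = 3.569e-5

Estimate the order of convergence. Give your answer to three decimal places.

p ≈ ln(err_3/err_2) / ln(err_2/err_1)
  = ln(3.569e-5/1.815e-3) / ln(1.815e-3/1.718e-2)
  = ln(0.0196639) / ln(0.105646)
  = -3.928971 / -2.247661 ≈ 1.748027

1.748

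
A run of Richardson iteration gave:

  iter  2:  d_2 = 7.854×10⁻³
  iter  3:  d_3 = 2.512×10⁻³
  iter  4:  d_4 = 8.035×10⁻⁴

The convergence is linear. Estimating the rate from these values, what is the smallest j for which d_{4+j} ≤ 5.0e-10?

13

Rate ρ ≈ d_4/d_3 = 8.035×10⁻⁴/2.512×10⁻³ = 0.3199.
After j more steps, d_{4+j} ≈ 8.035×10⁻⁴·ρ^j; need ρ^j ≤ 5.0e-10/8.035×10⁻⁴ = 6.22278e-07.
j ≥ ln(6.22278e-07)/ln(0.3199) = -14.2899/-1.13975 = 12.538.
So 13 more iterations are needed.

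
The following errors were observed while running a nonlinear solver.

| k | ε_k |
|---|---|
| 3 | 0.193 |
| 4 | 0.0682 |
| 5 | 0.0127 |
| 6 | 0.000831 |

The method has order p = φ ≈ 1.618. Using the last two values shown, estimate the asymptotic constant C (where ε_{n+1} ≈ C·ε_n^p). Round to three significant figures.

0.972

C ≈ ε_6 / ε_5^1.618
  = 0.000831 / (0.0127)^1.618
  = 0.000831 / 0.000854977 ≈ 0.97196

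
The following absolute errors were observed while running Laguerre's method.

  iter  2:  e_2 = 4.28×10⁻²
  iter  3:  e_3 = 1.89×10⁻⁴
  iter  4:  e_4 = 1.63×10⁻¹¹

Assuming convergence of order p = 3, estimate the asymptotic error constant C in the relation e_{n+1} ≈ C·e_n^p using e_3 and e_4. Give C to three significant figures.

2.41

C ≈ e_4 / e_3^3
  = 1.63×10⁻¹¹ / (1.89×10⁻⁴)^3
  = 1.63×10⁻¹¹ / 6.75127e-12 ≈ 2.4144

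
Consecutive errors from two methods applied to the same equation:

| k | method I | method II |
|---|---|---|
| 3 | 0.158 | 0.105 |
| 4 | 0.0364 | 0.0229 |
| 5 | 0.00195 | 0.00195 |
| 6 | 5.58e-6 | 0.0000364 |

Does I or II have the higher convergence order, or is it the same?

I

Method I: p ≈ ln(5.58e-6/0.00195)/ln(0.00195/0.0364) ≈ 2.00.
Method II: p ≈ ln(0.0000364/0.00195)/ln(0.00195/0.0229) ≈ 1.62.
Method I has the higher order (≈2.0 vs ≈1.6).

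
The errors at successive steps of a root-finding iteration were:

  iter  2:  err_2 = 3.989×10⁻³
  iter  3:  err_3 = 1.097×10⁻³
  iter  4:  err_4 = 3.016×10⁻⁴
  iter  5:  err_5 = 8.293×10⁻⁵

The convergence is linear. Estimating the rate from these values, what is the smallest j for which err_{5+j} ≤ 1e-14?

18

Rate ρ ≈ err_5/err_4 = 8.293×10⁻⁵/3.016×10⁻⁴ = 0.2750.
After j more steps, err_{5+j} ≈ 8.293×10⁻⁵·ρ^j; need ρ^j ≤ 1e-14/8.293×10⁻⁵ = 1.20584e-10.
j ≥ ln(1.20584e-10)/ln(0.2750) = -22.8387/-1.29098 = 17.691.
So 18 more iterations are needed.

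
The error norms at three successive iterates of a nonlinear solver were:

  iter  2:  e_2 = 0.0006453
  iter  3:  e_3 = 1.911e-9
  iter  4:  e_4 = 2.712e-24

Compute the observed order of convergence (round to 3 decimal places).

p ≈ ln(e_4/e_3) / ln(e_3/e_2)
  = ln(2.712e-24/1.911e-9) / ln(1.911e-9/0.0006453)
  = ln(1.41915e-15) / ln(2.96141e-06)
  = -34.188718 / -12.729845 ≈ 2.685714

2.686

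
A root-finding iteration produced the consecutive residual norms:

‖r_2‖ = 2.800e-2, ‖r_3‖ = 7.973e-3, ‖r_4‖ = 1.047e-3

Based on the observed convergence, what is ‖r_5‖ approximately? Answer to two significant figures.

First estimate the order: p ≈ ln(‖r_4‖/‖r_3‖) / ln(‖r_3‖/‖r_2‖) = ln(1.047e-3/7.973e-3)/ln(7.973e-3/2.800e-2) = ln(0.131318)/ln(0.28475) ≈ 1.6162.
Then ‖r_5‖ ≈ ‖r_4‖·(‖r_4‖/‖r_3‖)^p = 1.047e-3·(0.131318)^1.6162 = 1.047e-3·0.0375868 ≈ 3.935e-05.

3.9e-5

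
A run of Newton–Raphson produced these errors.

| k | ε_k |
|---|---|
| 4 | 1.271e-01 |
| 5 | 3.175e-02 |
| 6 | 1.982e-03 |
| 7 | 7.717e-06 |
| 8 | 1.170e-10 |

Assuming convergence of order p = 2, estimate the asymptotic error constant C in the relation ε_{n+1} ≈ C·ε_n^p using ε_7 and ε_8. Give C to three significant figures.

1.96

C ≈ ε_8 / ε_7^2
  = 1.170e-10 / (7.717e-06)^2
  = 1.170e-10 / 5.95521e-11 ≈ 1.9647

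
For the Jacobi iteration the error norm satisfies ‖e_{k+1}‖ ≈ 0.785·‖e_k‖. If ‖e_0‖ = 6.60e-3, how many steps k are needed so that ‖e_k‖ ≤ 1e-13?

After k steps, ‖e_k‖ ≈ 6.60e-3·0.785^k.
Need 0.785^k ≤ 1e-13/6.60e-3 = 1.51515e-11.
k ≥ ln(1.51515e-11)/ln(0.785) = -24.9129/-0.24207 = 102.916.
Smallest integer k = 103.

103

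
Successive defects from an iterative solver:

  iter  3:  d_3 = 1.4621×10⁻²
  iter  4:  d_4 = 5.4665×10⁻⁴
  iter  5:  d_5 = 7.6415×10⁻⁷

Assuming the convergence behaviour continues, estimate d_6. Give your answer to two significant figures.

First estimate the order: p ≈ ln(d_5/d_4) / ln(d_4/d_3) = ln(7.6415×10⁻⁷/5.4665×10⁻⁴)/ln(5.4665×10⁻⁴/1.4621×10⁻²) = ln(0.00139788)/ln(0.037388) ≈ 2.0000.
Then d_6 ≈ d_5·(d_5/d_4)^p = 7.6415×10⁻⁷·(0.00139788)^2.0000 = 7.6415×10⁻⁷·1.95407e-06 ≈ 1.493e-12.

1.5e-12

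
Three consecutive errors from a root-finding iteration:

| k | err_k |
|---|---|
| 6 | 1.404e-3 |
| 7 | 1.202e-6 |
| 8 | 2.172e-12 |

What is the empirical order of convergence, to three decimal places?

1.872

p ≈ ln(err_8/err_7) / ln(err_7/err_6)
  = ln(2.172e-12/1.202e-6) / ln(1.202e-6/1.404e-3)
  = ln(1.80699e-06) / ln(0.000856125)
  = -13.223848 / -7.063094 ≈ 1.872246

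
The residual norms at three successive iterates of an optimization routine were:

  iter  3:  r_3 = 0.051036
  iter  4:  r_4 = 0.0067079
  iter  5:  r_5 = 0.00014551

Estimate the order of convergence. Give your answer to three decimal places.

p ≈ ln(r_5/r_4) / ln(r_4/r_3)
  = ln(0.00014551/0.0067079) / ln(0.0067079/0.051036)
  = ln(0.0216923) / ln(0.131435)
  = -3.830798 / -2.029243 ≈ 1.887797

1.888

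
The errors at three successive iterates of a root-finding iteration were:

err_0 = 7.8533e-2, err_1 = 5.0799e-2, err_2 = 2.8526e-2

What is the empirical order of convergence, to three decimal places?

1.325

p ≈ ln(err_2/err_1) / ln(err_1/err_0)
  = ln(2.8526e-2/5.0799e-2) / ln(5.0799e-2/7.8533e-2)
  = ln(0.561546) / ln(0.646849)
  = -0.577062 / -0.435642 ≈ 1.324624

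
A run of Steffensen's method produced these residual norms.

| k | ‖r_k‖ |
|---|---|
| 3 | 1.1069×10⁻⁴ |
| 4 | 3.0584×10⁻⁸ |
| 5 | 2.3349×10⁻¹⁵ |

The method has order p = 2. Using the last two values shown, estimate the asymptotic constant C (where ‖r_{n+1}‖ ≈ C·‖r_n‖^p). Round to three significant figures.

C ≈ ‖r_5‖ / ‖r_4‖^2
  = 2.3349×10⁻¹⁵ / (3.0584×10⁻⁸)^2
  = 2.3349×10⁻¹⁵ / 9.35381e-16 ≈ 2.4962

2.50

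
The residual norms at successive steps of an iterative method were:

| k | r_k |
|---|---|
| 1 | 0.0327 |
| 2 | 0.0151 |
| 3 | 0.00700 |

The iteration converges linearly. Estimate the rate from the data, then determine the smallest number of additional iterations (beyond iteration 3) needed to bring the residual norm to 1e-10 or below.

24

Rate ρ ≈ r_3/r_2 = 0.00700/0.0151 = 0.4636.
After j more steps, r_{3+j} ≈ 0.00700·ρ^j; need ρ^j ≤ 1e-10/0.00700 = 1.42857e-08.
j ≥ ln(1.42857e-08)/ln(0.4636) = -18.0640/-0.76873 = 23.498.
So 24 more iterations are needed.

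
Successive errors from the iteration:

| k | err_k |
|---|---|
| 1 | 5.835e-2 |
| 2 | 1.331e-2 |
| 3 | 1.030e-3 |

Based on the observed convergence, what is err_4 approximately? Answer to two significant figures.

First estimate the order: p ≈ ln(err_3/err_2) / ln(err_2/err_1) = ln(1.030e-3/1.331e-2)/ln(1.331e-2/5.835e-2) = ln(0.0773854)/ln(0.228106) ≈ 1.7314.
Then err_4 ≈ err_3·(err_3/err_2)^p = 1.030e-3·(0.0773854)^1.7314 = 1.030e-3·0.0119076 ≈ 1.226e-05.

1.2e-5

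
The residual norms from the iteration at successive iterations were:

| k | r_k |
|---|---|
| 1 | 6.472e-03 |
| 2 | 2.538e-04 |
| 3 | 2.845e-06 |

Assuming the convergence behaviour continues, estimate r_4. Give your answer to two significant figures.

5.6e-9

First estimate the order: p ≈ ln(r_3/r_2) / ln(r_2/r_1) = ln(2.845e-06/2.538e-04)/ln(2.538e-04/6.472e-03) = ln(0.0112096)/ln(0.0392151) ≈ 1.3867.
Then r_4 ≈ r_3·(r_3/r_2)^p = 2.845e-06·(0.0112096)^1.3867 = 2.845e-06·0.00197409 ≈ 5.616e-09.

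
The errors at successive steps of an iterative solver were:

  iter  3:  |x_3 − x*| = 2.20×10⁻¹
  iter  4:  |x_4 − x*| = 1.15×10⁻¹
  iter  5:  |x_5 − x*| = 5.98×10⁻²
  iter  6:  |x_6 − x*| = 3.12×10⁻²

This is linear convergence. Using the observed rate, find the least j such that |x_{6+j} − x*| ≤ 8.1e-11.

31

Rate ρ ≈ |x_6 − x*|/|x_5 − x*| = 3.12×10⁻²/5.98×10⁻² = 0.5217.
After j more steps, |x_{6+j} − x*| ≈ 3.12×10⁻²·ρ^j; need ρ^j ≤ 8.1e-11/3.12×10⁻² = 2.59615e-09.
j ≥ ln(2.59615e-09)/ln(0.5217) = -19.7692/-0.65066 = 30.383.
So 31 more iterations are needed.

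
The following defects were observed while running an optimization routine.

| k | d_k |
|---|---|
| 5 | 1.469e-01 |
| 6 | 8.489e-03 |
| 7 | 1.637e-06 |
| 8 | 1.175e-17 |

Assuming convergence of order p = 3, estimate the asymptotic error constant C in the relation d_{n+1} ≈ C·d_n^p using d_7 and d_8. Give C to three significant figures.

C ≈ d_8 / d_7^3
  = 1.175e-17 / (1.637e-06)^3
  = 1.175e-17 / 4.38678e-18 ≈ 2.6785

2.68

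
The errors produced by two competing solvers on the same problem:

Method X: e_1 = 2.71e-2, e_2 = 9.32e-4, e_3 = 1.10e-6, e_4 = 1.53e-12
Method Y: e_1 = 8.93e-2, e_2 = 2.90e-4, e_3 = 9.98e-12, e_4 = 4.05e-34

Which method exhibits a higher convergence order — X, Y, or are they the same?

Y

Method X: p ≈ ln(1.53e-12/1.10e-6)/ln(1.10e-6/9.32e-4) ≈ 2.00.
Method Y: p ≈ ln(4.05e-34/9.98e-12)/ln(9.98e-12/2.90e-4) ≈ 3.00.
Method Y has the higher order (≈3.0 vs ≈2.0).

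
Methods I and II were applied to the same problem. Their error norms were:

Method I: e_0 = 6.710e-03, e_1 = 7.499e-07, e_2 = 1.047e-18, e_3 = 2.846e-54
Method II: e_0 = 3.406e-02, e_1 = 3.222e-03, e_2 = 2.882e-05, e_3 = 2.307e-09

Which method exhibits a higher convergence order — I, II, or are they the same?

Method I: p ≈ ln(2.846e-54/1.047e-18)/ln(1.047e-18/7.499e-07) ≈ 3.00.
Method II: p ≈ ln(2.307e-09/2.882e-05)/ln(2.882e-05/3.222e-03) ≈ 2.00.
Method I has the higher order (≈3.0 vs ≈2.0).

I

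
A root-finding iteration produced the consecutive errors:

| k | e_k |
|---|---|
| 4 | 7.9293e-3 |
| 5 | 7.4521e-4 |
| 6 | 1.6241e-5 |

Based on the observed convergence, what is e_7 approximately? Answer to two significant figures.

3.3e-8

First estimate the order: p ≈ ln(e_6/e_5) / ln(e_5/e_4) = ln(1.6241e-5/7.4521e-4)/ln(7.4521e-4/7.9293e-3) = ln(0.0217939)/ln(0.0939818) ≈ 1.6180.
Then e_7 ≈ e_6·(e_6/e_5)^p = 1.6241e-5·(0.0217939)^1.6180 = 1.6241e-5·0.00204845 ≈ 3.327e-08.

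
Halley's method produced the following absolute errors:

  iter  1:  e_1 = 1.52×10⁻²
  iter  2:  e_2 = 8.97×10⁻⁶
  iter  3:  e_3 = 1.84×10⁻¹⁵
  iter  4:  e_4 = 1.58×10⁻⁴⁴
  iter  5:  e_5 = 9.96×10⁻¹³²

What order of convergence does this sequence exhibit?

Consecutive ratios: e_5/e_4 = 9.96×10⁻¹³²/1.58×10⁻⁴⁴ = 6.3038e-88, e_4/e_3 = 1.58×10⁻⁴⁴/1.84×10⁻¹⁵ = 8.58696e-30.
p ≈ ln(6.3038e-88)/ln(8.58696e-30) = -200.7863/-66.9273 ≈ 3.00.
So the convergence is cubic (order 3).

3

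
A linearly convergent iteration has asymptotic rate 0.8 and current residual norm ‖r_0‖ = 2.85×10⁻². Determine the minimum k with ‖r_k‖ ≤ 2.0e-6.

43

After k steps, ‖r_k‖ ≈ 2.85×10⁻²·0.8^k.
Need 0.8^k ≤ 2.0e-6/2.85×10⁻² = 7.01754e-05.
k ≥ ln(7.01754e-05)/ln(0.8) = -9.5645/-0.22314 = 42.863.
Smallest integer k = 43.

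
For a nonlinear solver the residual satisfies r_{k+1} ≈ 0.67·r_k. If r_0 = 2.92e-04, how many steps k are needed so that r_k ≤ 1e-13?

55

After k steps, r_k ≈ 2.92e-04·0.67^k.
Need 0.67^k ≤ 1e-13/2.92e-04 = 3.42466e-10.
k ≥ ln(3.42466e-10)/ln(0.67) = -21.7948/-0.40048 = 54.422.
Smallest integer k = 55.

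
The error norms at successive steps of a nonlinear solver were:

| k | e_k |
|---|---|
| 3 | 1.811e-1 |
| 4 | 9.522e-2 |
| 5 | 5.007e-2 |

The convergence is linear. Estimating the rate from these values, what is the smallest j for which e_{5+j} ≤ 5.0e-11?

Rate ρ ≈ e_5/e_4 = 5.007e-2/9.522e-2 = 0.5258.
After j more steps, e_{5+j} ≈ 5.007e-2·ρ^j; need ρ^j ≤ 5.0e-11/5.007e-2 = 9.98602e-10.
j ≥ ln(9.98602e-10)/ln(0.5258) = -20.7247/-0.64283 = 32.240.
So 33 more iterations are needed.

33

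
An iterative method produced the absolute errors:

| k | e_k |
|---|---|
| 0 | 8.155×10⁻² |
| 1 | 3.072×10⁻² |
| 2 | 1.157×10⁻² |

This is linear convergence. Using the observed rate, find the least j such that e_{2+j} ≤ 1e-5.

8

Rate ρ ≈ e_2/e_1 = 1.157×10⁻²/3.072×10⁻² = 0.3766.
After j more steps, e_{2+j} ≈ 1.157×10⁻²·ρ^j; need ρ^j ≤ 1e-5/1.157×10⁻² = 0.000864304.
j ≥ ln(0.000864304)/ln(0.3766) = -7.0536/-0.97657 = 7.223.
So 8 more iterations are needed.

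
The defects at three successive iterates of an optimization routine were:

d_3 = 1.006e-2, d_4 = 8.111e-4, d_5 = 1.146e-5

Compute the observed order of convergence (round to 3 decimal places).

1.692

p ≈ ln(d_5/d_4) / ln(d_4/d_3)
  = ln(1.146e-5/8.111e-4) / ln(8.111e-4/1.006e-2)
  = ln(0.014129) / ln(0.0806262)
  = -4.259526 / -2.517932 ≈ 1.691676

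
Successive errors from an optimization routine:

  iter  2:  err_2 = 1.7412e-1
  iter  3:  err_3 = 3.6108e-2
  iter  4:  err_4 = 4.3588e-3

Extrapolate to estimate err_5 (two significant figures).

First estimate the order: p ≈ ln(err_4/err_3) / ln(err_3/err_2) = ln(4.3588e-3/3.6108e-2)/ln(3.6108e-2/1.7412e-1) = ln(0.120716)/ln(0.207374) ≈ 1.3439.
Then err_5 ≈ err_4·(err_4/err_3)^p = 4.3588e-3·(0.120716)^1.3439 = 4.3588e-3·0.0583423 ≈ 0.0002543.

2.5e-4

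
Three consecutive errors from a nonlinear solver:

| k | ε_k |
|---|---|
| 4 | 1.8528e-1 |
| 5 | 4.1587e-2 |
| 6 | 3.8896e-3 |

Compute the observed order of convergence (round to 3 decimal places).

1.586

p ≈ ln(ε_6/ε_5) / ln(ε_5/ε_4)
  = ln(3.8896e-3/4.1587e-2) / ln(4.1587e-2/1.8528e-1)
  = ln(0.0935292) / ln(0.224455)
  = -2.369482 / -1.494080 ≈ 1.585914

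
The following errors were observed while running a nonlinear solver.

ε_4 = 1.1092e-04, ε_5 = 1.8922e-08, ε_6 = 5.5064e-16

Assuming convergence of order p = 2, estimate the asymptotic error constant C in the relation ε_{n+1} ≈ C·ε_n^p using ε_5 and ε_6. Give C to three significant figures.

1.54

C ≈ ε_6 / ε_5^2
  = 5.5064e-16 / (1.8922e-08)^2
  = 5.5064e-16 / 3.58042e-16 ≈ 1.5379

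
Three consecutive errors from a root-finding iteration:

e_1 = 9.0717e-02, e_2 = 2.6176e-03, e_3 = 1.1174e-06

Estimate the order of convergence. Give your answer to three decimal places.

p ≈ ln(e_3/e_2) / ln(e_2/e_1)
  = ln(1.1174e-06/2.6176e-03) / ln(2.6176e-03/9.0717e-02)
  = ln(0.00042688) / ln(0.0288546)
  = -7.759008 / -3.545486 ≈ 2.188419

2.188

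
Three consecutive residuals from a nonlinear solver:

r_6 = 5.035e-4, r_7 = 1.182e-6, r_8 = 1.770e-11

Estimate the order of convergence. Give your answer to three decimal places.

1.835

p ≈ ln(r_8/r_7) / ln(r_7/r_6)
  = ln(1.770e-11/1.182e-6) / ln(1.182e-6/5.035e-4)
  = ln(1.49746e-05) / ln(0.00234757)
  = -11.109155 / -6.054375 ≈ 1.834897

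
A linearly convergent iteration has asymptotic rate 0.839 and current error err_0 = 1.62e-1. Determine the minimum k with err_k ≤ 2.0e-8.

91

After k steps, err_k ≈ 1.62e-1·0.839^k.
Need 0.839^k ≤ 2.0e-8/1.62e-1 = 1.23457e-07.
k ≥ ln(1.23457e-07)/ln(0.839) = -15.9074/-0.17554 = 90.620.
Smallest integer k = 91.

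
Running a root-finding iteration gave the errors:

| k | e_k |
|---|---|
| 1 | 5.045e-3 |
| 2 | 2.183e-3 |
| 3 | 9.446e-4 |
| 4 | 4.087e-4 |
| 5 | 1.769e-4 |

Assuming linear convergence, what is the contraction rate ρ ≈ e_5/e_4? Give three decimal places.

ρ ≈ e_5/e_4 = 1.769e-4/4.087e-4 = 0.43284

0.433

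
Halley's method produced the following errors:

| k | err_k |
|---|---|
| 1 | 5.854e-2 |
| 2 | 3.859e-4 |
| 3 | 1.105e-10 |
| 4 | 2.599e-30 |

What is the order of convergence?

3

Consecutive ratios: err_4/err_3 = 2.599e-30/1.105e-10 = 2.35204e-20, err_3/err_2 = 1.105e-10/3.859e-4 = 2.86344e-07.
p ≈ ln(2.35204e-20)/ln(2.86344e-07) = -45.1964/-15.0661 ≈ 3.00.
So the convergence is cubic (order 3).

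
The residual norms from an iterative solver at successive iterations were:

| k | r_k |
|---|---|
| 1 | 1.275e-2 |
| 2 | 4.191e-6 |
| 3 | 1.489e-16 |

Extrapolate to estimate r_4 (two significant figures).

6.7e-48

First estimate the order: p ≈ ln(r_3/r_2) / ln(r_2/r_1) = ln(1.489e-16/4.191e-6)/ln(4.191e-6/1.275e-2) = ln(3.55285e-11)/ln(0.000328706) ≈ 3.0000.
Then r_4 ≈ r_3·(r_3/r_2)^p = 1.489e-16·(3.55285e-11)^3.0000 = 1.489e-16·4.48467e-32 ≈ 6.678e-48.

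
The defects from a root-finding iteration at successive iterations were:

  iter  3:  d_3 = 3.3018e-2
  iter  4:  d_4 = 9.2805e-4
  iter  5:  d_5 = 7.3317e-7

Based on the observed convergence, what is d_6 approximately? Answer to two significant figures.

4.6e-13

First estimate the order: p ≈ ln(d_5/d_4) / ln(d_4/d_3) = ln(7.3317e-7/9.2805e-4)/ln(9.2805e-4/3.3018e-2) = ln(0.000790011)/ln(0.0281074) ≈ 2.0000.
Then d_6 ≈ d_5·(d_5/d_4)^p = 7.3317e-7·(0.000790011)^2.0000 = 7.3317e-7·6.24117e-07 ≈ 4.576e-13.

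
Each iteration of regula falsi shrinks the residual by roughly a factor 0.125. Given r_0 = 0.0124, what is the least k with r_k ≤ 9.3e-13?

After k steps, r_k ≈ 0.0124·0.125^k.
Need 0.125^k ≤ 9.3e-13/0.0124 = 7.5e-11.
k ≥ ln(7.5e-11)/ln(0.125) = -23.3135/-2.07944 = 11.211.
Smallest integer k = 12.

12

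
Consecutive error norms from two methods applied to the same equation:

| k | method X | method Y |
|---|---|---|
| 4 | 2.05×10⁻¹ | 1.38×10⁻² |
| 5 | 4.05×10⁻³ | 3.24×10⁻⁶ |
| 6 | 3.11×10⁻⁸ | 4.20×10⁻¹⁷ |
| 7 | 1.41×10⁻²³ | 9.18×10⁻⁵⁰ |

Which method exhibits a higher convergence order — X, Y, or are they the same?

same

Method X: p ≈ ln(1.41×10⁻²³/3.11×10⁻⁸)/ln(3.11×10⁻⁸/4.05×10⁻³) ≈ 3.00.
Method Y: p ≈ ln(9.18×10⁻⁵⁰/4.20×10⁻¹⁷)/ln(4.20×10⁻¹⁷/3.24×10⁻⁶) ≈ 3.00.
Both orders ≈ 3.0 — effectively the same.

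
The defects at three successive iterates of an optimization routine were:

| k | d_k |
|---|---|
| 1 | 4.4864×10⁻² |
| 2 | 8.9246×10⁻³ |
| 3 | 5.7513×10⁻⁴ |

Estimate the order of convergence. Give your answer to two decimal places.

1.70

p ≈ ln(d_3/d_2) / ln(d_2/d_1)
  = ln(5.7513×10⁻⁴/8.9246×10⁻³) / ln(8.9246×10⁻³/4.4864×10⁻²)
  = ln(0.0644432) / ln(0.198926)
  = -2.74197 / -1.61482 ≈ 1.69800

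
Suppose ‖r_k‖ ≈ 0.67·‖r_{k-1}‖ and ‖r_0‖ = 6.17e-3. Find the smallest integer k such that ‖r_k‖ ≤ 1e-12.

57

After k steps, ‖r_k‖ ≈ 6.17e-3·0.67^k.
Need 0.67^k ≤ 1e-12/6.17e-3 = 1.62075e-10.
k ≥ ln(1.62075e-10)/ln(0.67) = -22.5430/-0.40048 = 56.290.
Smallest integer k = 57.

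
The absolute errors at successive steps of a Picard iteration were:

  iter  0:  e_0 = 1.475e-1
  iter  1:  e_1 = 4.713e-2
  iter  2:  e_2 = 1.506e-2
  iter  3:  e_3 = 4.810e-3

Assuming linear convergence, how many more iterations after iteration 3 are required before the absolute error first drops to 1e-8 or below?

12

Rate ρ ≈ e_3/e_2 = 4.810e-3/1.506e-2 = 0.3194.
After j more steps, e_{3+j} ≈ 4.810e-3·ρ^j; need ρ^j ≤ 1e-8/4.810e-3 = 2.079e-06.
j ≥ ln(2.079e-06)/ln(0.3194) = -13.0836/-1.14131 = 11.464.
So 12 more iterations are needed.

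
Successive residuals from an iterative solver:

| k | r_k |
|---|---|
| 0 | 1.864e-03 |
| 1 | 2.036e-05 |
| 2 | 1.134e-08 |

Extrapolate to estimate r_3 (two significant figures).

First estimate the order: p ≈ ln(r_2/r_1) / ln(r_1/r_0) = ln(1.134e-08/2.036e-05)/ln(2.036e-05/1.864e-03) = ln(0.000556974)/ln(0.0109227) ≈ 1.6589.
Then r_3 ≈ r_2·(r_2/r_1)^p = 1.134e-08·(0.000556974)^1.6589 = 1.134e-08·3.99637e-06 ≈ 4.532e-14.

4.5e-14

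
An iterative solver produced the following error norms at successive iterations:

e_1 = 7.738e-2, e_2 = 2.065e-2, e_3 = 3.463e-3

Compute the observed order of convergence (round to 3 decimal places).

1.352

p ≈ ln(e_3/e_2) / ln(e_2/e_1)
  = ln(3.463e-3/2.065e-2) / ln(2.065e-2/7.738e-2)
  = ln(0.1677) / ln(0.266865)
  = -1.785579 / -1.321012 ≈ 1.351675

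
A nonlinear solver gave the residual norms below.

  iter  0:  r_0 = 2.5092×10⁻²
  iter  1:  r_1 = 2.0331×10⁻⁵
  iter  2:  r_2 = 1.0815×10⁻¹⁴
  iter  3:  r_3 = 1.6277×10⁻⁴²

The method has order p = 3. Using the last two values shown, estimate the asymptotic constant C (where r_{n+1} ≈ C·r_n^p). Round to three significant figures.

C ≈ r_3 / r_2^3
  = 1.6277×10⁻⁴² / (1.0815×10⁻¹⁴)^3
  = 1.6277×10⁻⁴² / 1.26497e-42 ≈ 1.2868

1.29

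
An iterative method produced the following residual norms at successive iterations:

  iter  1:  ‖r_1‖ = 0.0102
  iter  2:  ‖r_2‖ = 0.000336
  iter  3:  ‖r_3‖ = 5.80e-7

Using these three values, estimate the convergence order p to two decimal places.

1.86

p ≈ ln(‖r_3‖/‖r_2‖) / ln(‖r_2‖/‖r_1‖)
  = ln(5.80e-7/0.000336) / ln(0.000336/0.0102)
  = ln(0.00172619) / ln(0.0329412)
  = -6.36184 / -3.41303 ≈ 1.86399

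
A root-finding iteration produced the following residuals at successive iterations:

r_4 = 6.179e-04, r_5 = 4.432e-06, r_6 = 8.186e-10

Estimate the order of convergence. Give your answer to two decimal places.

1.74

p ≈ ln(r_6/r_5) / ln(r_5/r_4)
  = ln(8.186e-10/4.432e-06) / ln(4.432e-06/6.179e-04)
  = ln(0.000184702) / ln(0.00717268)
  = -8.59677 / -4.93748 ≈ 1.74113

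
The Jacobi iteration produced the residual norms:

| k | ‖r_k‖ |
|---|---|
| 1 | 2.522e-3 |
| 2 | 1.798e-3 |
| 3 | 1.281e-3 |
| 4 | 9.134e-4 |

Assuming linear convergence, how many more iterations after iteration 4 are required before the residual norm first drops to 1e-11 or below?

55

Rate ρ ≈ ‖r_4‖/‖r_3‖ = 9.134e-4/1.281e-3 = 0.7130.
After j more steps, ‖r_{4+j}‖ ≈ 9.134e-4·ρ^j; need ρ^j ≤ 1e-11/9.134e-4 = 1.09481e-08.
j ≥ ln(1.09481e-08)/ln(0.7130) = -18.3301/-0.33827 = 54.188.
So 55 more iterations are needed.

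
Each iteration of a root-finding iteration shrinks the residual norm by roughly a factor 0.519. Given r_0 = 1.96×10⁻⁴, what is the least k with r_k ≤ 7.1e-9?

After k steps, r_k ≈ 1.96×10⁻⁴·0.519^k.
Need 0.519^k ≤ 7.1e-9/1.96×10⁻⁴ = 3.62245e-05.
k ≥ ln(3.62245e-05)/ln(0.519) = -10.2258/-0.65585 = 15.592.
Smallest integer k = 16.

16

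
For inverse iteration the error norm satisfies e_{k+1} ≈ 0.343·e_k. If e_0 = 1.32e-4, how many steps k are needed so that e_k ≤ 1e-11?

16

After k steps, e_k ≈ 1.32e-4·0.343^k.
Need 0.343^k ≤ 1e-11/1.32e-4 = 7.57576e-08.
k ≥ ln(7.57576e-08)/ln(0.343) = -16.3957/-1.07002 = 15.323.
Smallest integer k = 16.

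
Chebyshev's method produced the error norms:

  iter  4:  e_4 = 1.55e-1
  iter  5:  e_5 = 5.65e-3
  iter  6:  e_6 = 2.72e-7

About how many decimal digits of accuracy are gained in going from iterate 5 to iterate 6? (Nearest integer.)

4

Digits gained ≈ log₁₀(e_5/e_6) = log₁₀(5.65e-3/2.72e-7) = log₁₀(20772.1) ≈ 4.317.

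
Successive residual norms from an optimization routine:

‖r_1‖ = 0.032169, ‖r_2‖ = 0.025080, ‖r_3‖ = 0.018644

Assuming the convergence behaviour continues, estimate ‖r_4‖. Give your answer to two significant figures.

First estimate the order: p ≈ ln(‖r_3‖/‖r_2‖) / ln(‖r_2‖/‖r_1‖) = ln(0.018644/0.025080)/ln(0.025080/0.032169) = ln(0.743381)/ln(0.779633) ≈ 1.1913.
Then ‖r_4‖ ≈ ‖r_3‖·(‖r_3‖/‖r_2‖)^p = 0.018644·(0.743381)^1.1913 = 0.018644·0.702383 ≈ 0.0131.

1.3e-2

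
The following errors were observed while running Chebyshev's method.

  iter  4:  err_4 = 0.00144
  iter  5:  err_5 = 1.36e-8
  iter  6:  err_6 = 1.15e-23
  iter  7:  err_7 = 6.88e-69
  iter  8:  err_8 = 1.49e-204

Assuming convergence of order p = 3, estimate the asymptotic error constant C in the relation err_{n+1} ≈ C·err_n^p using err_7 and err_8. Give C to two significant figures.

C ≈ err_8 / err_7^3
  = 1.49e-204 / (6.88e-69)^3
  = 1.49e-204 / 3.25661e-205 ≈ 4.5753

4.6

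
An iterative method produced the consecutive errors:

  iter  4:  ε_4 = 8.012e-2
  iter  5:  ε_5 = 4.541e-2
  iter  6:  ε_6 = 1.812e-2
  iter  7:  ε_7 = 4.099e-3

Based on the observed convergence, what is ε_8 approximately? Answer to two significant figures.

3.7e-4

First estimate the order: p ≈ ln(ε_7/ε_6) / ln(ε_6/ε_5) = ln(4.099e-3/1.812e-2)/ln(1.812e-2/4.541e-2) = ln(0.226214)/ln(0.399031) ≈ 1.6178.
Then ε_8 ≈ ε_7·(ε_7/ε_6)^p = 4.099e-3·(0.226214)^1.6178 = 4.099e-3·0.0903112 ≈ 0.0003702.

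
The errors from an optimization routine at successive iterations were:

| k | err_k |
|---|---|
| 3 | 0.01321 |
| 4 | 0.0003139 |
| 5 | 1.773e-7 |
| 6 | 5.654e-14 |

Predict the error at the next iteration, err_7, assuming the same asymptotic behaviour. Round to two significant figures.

5.7e-27

First estimate the order: p ≈ ln(err_6/err_5) / ln(err_5/err_4) = ln(5.654e-14/1.773e-7)/ln(1.773e-7/0.0003139) = ln(3.18895e-07)/ln(0.00056483) ≈ 2.0001.
Then err_7 ≈ err_6·(err_6/err_5)^p = 5.654e-14·(3.18895e-07)^2.0001 = 5.654e-14·1.01542e-13 ≈ 5.741e-27.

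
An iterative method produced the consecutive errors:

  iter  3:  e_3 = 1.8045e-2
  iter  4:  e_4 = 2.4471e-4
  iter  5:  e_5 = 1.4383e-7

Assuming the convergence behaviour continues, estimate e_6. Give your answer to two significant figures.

First estimate the order: p ≈ ln(e_5/e_4) / ln(e_4/e_3) = ln(1.4383e-7/2.4471e-4)/ln(2.4471e-4/1.8045e-2) = ln(0.000587757)/ln(0.0135611) ≈ 1.7298.
Then e_6 ≈ e_5·(e_5/e_4)^p = 1.4383e-7·(0.000587757)^1.7298 = 1.4383e-7·2.57845e-06 ≈ 3.709e-13.

3.7e-13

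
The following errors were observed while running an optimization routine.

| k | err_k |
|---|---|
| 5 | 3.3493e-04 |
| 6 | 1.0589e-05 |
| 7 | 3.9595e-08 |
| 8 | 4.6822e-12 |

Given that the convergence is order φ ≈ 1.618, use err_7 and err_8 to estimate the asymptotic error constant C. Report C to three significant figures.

C ≈ err_8 / err_7^1.618
  = 4.6822e-12 / (3.9595e-08)^1.618
  = 4.6822e-12 / 1.05434e-12 ≈ 4.4409

4.44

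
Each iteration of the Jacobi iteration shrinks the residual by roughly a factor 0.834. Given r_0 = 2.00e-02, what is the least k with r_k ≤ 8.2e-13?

132

After k steps, r_k ≈ 2.00e-02·0.834^k.
Need 0.834^k ≤ 8.2e-13/2.00e-02 = 4.1e-11.
k ≥ ln(4.1e-11)/ln(0.834) = -23.9174/-0.18152 = 131.762.
Smallest integer k = 132.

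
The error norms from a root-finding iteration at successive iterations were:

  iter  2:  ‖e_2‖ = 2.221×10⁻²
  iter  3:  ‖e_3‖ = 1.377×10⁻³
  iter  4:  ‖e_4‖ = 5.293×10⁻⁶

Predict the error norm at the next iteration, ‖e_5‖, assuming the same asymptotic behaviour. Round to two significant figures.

7.8e-11

First estimate the order: p ≈ ln(‖e_4‖/‖e_3‖) / ln(‖e_3‖/‖e_2‖) = ln(5.293×10⁻⁶/1.377×10⁻³)/ln(1.377×10⁻³/2.221×10⁻²) = ln(0.00384386)/ln(0.0619991) ≈ 2.0000.
Then ‖e_5‖ ≈ ‖e_4‖·(‖e_4‖/‖e_3‖)^p = 5.293×10⁻⁶·(0.00384386)^2.0000 = 5.293×10⁻⁶·1.47753e-05 ≈ 7.821e-11.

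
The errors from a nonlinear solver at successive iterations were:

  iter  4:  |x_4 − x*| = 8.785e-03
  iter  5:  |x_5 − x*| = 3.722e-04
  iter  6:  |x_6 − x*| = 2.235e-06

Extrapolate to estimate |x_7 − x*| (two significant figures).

5.7e-10

First estimate the order: p ≈ ln(|x_6 − x*|/|x_5 − x*|) / ln(|x_5 − x*|/|x_4 − x*|) = ln(2.235e-06/3.722e-04)/ln(3.722e-04/8.785e-03) = ln(0.00600484)/ln(0.0423677) ≈ 1.6180.
Then |x_7 − x*| ≈ |x_6 − x*|·(|x_6 − x*|/|x_5 − x*|)^p = 2.235e-06·(0.00600484)^1.6180 = 2.235e-06·0.000254458 ≈ 5.687e-10.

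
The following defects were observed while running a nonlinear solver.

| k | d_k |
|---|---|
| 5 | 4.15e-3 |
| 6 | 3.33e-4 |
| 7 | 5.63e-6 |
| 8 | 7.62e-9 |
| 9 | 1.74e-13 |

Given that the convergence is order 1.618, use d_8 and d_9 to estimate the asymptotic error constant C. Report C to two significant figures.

C ≈ d_9 / d_8^1.618
  = 1.74e-13 / (7.62e-9)^1.618
  = 1.74e-13 / 7.3283e-14 ≈ 2.3744

2.4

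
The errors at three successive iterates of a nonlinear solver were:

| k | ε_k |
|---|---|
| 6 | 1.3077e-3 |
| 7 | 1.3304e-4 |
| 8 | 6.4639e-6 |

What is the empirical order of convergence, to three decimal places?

p ≈ ln(ε_8/ε_7) / ln(ε_7/ε_6)
  = ln(6.4639e-6/1.3304e-4) / ln(1.3304e-4/1.3077e-3)
  = ln(0.0485861) / ln(0.101736)
  = -3.024418 / -2.285374 ≈ 1.323380

1.323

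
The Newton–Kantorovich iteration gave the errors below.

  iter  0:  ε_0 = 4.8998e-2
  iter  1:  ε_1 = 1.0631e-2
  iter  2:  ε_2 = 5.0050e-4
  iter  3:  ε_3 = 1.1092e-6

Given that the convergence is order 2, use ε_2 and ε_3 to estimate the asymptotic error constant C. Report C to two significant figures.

4.4

C ≈ ε_3 / ε_2^2
  = 1.1092e-6 / (5.0050e-4)^2
  = 1.1092e-6 / 2.505e-07 ≈ 4.4279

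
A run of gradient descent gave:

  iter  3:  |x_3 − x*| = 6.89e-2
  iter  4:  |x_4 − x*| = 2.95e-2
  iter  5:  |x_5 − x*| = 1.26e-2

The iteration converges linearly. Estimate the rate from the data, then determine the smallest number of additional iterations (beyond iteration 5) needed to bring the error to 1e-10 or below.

22

Rate ρ ≈ |x_5 − x*|/|x_4 − x*| = 1.26e-2/2.95e-2 = 0.4271.
After j more steps, |x_{5+j} − x*| ≈ 1.26e-2·ρ^j; need ρ^j ≤ 1e-10/1.26e-2 = 7.93651e-09.
j ≥ ln(7.93651e-09)/ln(0.4271) = -18.6518/-0.85074 = 21.924.
So 22 more iterations are needed.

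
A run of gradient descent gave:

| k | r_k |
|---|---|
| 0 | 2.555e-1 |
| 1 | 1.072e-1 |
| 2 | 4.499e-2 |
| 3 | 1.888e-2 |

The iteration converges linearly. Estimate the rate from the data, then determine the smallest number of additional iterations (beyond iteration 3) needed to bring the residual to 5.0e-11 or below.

Rate ρ ≈ r_3/r_2 = 1.888e-2/4.499e-2 = 0.4196.
After j more steps, r_{3+j} ≈ 1.888e-2·ρ^j; need ρ^j ≤ 5.0e-11/1.888e-2 = 2.64831e-09.
j ≥ ln(2.64831e-09)/ln(0.4196) = -19.7493/-0.86845 = 22.741.
So 23 more iterations are needed.

23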